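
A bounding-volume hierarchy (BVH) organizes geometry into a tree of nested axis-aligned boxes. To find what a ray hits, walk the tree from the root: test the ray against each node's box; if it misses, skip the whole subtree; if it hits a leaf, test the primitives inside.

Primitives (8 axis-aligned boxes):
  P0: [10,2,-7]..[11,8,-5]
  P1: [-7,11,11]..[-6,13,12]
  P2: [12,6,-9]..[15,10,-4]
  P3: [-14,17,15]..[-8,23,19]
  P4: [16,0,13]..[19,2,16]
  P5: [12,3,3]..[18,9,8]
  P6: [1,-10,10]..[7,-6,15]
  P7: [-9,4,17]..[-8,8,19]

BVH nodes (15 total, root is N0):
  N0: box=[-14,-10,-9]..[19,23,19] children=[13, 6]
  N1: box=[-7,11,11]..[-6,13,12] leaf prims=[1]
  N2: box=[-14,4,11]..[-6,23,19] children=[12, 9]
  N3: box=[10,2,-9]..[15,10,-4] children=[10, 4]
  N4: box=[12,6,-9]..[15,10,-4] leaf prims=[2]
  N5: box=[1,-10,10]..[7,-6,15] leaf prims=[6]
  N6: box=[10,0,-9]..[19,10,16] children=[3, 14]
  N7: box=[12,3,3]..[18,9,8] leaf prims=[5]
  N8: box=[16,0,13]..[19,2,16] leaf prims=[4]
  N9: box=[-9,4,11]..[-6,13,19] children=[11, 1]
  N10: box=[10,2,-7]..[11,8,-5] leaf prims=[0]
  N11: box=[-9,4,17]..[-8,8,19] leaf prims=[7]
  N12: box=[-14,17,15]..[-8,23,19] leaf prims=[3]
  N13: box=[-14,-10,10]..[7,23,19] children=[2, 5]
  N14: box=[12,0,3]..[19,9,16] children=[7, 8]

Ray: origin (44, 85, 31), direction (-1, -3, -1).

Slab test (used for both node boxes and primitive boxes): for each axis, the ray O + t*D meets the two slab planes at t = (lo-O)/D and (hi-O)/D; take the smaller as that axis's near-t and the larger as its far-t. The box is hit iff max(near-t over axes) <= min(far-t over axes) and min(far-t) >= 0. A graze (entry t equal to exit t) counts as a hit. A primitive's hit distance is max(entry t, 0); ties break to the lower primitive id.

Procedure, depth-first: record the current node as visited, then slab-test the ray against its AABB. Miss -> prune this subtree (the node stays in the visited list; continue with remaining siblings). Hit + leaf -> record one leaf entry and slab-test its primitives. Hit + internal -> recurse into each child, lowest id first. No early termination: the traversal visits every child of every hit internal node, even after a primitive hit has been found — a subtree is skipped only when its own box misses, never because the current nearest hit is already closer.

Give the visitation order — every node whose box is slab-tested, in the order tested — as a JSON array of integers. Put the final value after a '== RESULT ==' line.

Walk:
N0 x:[25,58] y:[62/3,95/3] z:[12,40] -> hit [25,95/3], descend [6, 13]
  N6 x:[25,34] y:[25,85/3] z:[15,40] -> hit [25,85/3], descend [3, 14]
    N3 x:[29,34] y:[25,83/3] z:[35,40] -> miss, prune
    N14 x:[25,32] y:[76/3,85/3] z:[15,28] -> hit [76/3,28], descend [7, 8]
      N7 x:[26,32] y:[76/3,82/3] z:[23,28] -> hit [26,82/3] leaf, test {P5@t=26}
      N8 x:[25,28] y:[83/3,85/3] z:[15,18] -> miss, prune
  N13 x:[37,58] y:[62/3,95/3] z:[12,21] -> miss, prune

order=[0, 6, 3, 14, 7, 8, 13]  |boxes|=7  |leaves|=1  hit=P5

== RESULT ==
[0, 6, 3, 14, 7, 8, 13]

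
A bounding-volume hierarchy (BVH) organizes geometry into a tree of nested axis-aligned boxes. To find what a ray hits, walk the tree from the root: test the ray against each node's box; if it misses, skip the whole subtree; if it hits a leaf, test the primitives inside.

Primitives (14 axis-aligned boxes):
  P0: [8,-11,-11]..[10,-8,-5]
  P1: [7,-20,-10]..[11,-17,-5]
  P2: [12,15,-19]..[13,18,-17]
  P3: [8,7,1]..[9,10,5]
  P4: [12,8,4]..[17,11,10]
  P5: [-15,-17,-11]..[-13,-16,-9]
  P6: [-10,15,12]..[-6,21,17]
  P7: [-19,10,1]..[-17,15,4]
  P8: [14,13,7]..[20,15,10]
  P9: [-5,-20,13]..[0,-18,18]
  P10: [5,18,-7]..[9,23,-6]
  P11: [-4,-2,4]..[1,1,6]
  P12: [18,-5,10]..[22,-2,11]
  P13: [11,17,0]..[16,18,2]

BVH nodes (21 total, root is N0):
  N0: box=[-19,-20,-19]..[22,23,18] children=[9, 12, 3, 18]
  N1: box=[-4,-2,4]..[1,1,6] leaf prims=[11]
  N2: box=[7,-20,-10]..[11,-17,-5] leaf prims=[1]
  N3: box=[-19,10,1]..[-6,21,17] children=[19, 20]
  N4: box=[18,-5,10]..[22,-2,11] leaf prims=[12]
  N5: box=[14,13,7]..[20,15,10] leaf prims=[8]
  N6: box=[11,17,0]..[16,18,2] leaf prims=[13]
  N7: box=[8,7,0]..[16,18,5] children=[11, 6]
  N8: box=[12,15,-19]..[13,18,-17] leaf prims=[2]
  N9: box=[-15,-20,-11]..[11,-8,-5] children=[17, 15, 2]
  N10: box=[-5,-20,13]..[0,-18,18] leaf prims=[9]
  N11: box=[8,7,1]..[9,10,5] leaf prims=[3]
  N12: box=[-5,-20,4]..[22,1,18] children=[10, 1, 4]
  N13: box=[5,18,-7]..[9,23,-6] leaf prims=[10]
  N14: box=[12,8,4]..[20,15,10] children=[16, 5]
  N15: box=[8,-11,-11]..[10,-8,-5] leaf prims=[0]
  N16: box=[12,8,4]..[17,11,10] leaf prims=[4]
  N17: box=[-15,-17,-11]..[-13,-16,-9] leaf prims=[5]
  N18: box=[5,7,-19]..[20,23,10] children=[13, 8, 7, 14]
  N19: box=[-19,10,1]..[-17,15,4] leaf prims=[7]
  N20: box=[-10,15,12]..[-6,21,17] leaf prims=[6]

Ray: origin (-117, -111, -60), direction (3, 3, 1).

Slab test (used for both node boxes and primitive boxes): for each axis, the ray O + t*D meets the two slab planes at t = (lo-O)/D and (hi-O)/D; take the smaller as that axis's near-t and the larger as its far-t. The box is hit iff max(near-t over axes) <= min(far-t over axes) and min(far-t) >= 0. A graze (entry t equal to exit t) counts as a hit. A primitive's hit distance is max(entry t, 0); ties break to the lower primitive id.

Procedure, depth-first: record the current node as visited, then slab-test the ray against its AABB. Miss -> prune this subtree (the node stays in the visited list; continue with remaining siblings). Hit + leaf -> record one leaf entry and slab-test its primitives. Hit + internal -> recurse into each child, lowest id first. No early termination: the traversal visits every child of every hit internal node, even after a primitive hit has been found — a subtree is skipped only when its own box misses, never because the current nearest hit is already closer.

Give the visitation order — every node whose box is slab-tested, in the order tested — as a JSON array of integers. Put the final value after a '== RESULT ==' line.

Traverse from the root:
N0 x:[98/3,139/3] y:[91/3,134/3] z:[41,78] -> hit [41,134/3], descend [3, 9, 12, 18]
  N3 x:[98/3,37] y:[121/3,44] z:[61,77] -> miss, prune
  N9 x:[34,128/3] y:[91/3,103/3] z:[49,55] -> miss, prune
  N12 x:[112/3,139/3] y:[91/3,112/3] z:[64,78] -> miss, prune
  N18 x:[122/3,137/3] y:[118/3,134/3] z:[41,70] -> hit [41,134/3], descend [7, 8, 13, 14]
    N7 x:[125/3,133/3] y:[118/3,43] z:[60,65] -> miss, prune
    N8 x:[43,130/3] y:[42,43] z:[41,43] -> hit [43,43] leaf, test {P2@t=43}
    N13 x:[122/3,42] y:[43,134/3] z:[53,54] -> miss, prune
    N14 x:[43,137/3] y:[119/3,42] z:[64,70] -> miss, prune

9 AABB tests over nodes [0, 3, 9, 12, 18, 7, 8, 13, 14]; 1 leaf entered; closest P2.

== RESULT ==
[0, 3, 9, 12, 18, 7, 8, 13, 14]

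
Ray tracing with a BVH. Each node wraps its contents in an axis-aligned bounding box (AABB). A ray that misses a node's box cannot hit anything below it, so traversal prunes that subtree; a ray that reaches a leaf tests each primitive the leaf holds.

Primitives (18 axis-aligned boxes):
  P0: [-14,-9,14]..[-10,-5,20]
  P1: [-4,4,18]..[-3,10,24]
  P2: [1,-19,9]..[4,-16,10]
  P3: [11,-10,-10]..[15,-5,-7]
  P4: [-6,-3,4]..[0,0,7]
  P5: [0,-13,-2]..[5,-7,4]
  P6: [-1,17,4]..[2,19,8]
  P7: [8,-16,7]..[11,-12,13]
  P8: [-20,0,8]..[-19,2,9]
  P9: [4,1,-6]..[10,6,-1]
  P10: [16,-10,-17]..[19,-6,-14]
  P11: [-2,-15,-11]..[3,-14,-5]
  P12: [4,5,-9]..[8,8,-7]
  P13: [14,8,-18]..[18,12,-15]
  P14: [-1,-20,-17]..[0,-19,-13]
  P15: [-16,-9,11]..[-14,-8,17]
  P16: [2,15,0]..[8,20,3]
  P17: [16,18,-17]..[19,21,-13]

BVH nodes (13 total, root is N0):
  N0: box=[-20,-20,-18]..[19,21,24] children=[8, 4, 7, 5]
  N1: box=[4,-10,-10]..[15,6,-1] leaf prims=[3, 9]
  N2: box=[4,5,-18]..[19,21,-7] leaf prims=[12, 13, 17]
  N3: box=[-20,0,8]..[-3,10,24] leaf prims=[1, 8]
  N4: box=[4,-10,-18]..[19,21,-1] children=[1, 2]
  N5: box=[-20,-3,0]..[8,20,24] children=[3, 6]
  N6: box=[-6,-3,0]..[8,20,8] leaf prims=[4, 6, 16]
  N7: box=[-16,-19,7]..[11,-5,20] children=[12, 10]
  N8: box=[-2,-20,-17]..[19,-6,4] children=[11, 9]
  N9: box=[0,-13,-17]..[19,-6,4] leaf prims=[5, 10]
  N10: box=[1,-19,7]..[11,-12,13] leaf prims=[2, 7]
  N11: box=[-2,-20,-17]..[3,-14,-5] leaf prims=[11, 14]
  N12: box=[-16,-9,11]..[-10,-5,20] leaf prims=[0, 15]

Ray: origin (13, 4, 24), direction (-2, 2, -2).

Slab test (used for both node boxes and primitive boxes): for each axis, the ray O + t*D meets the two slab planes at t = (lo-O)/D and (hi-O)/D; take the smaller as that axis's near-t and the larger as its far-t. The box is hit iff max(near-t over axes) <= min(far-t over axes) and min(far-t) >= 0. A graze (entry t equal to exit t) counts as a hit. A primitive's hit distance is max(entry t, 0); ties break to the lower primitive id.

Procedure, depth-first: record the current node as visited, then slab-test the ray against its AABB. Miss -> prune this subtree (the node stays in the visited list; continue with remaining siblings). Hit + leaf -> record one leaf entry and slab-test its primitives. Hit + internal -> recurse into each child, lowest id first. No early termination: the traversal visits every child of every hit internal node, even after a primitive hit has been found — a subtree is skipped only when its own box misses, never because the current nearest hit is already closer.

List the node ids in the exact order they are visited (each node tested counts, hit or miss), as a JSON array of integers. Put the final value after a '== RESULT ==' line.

Traverse from the root:
N0 x:[-3,33/2] y:[-12,17/2] z:[0,21] -> hit [0,17/2], descend [4, 5, 7, 8]
  N4 x:[-3,9/2] y:[-7,17/2] z:[25/2,21] -> miss, prune
  N5 x:[5/2,33/2] y:[-7/2,8] z:[0,12] -> hit [5/2,8], descend [3, 6]
    N3 x:[8,33/2] y:[-2,3] z:[0,8] -> miss, prune
    N6 x:[5/2,19/2] y:[-7/2,8] z:[8,12] -> hit [8,8] leaf, test {P4(miss), P6(miss), P16(miss)}
  N7 x:[1,29/2] y:[-23/2,-9/2] z:[2,17/2] -> miss, prune
  N8 x:[-3,15/2] y:[-12,-5] z:[10,41/2] -> miss, prune

order=[0, 4, 5, 3, 6, 7, 8]  |boxes|=7  |leaves|=1  hit=miss

== RESULT ==
[0, 4, 5, 3, 6, 7, 8]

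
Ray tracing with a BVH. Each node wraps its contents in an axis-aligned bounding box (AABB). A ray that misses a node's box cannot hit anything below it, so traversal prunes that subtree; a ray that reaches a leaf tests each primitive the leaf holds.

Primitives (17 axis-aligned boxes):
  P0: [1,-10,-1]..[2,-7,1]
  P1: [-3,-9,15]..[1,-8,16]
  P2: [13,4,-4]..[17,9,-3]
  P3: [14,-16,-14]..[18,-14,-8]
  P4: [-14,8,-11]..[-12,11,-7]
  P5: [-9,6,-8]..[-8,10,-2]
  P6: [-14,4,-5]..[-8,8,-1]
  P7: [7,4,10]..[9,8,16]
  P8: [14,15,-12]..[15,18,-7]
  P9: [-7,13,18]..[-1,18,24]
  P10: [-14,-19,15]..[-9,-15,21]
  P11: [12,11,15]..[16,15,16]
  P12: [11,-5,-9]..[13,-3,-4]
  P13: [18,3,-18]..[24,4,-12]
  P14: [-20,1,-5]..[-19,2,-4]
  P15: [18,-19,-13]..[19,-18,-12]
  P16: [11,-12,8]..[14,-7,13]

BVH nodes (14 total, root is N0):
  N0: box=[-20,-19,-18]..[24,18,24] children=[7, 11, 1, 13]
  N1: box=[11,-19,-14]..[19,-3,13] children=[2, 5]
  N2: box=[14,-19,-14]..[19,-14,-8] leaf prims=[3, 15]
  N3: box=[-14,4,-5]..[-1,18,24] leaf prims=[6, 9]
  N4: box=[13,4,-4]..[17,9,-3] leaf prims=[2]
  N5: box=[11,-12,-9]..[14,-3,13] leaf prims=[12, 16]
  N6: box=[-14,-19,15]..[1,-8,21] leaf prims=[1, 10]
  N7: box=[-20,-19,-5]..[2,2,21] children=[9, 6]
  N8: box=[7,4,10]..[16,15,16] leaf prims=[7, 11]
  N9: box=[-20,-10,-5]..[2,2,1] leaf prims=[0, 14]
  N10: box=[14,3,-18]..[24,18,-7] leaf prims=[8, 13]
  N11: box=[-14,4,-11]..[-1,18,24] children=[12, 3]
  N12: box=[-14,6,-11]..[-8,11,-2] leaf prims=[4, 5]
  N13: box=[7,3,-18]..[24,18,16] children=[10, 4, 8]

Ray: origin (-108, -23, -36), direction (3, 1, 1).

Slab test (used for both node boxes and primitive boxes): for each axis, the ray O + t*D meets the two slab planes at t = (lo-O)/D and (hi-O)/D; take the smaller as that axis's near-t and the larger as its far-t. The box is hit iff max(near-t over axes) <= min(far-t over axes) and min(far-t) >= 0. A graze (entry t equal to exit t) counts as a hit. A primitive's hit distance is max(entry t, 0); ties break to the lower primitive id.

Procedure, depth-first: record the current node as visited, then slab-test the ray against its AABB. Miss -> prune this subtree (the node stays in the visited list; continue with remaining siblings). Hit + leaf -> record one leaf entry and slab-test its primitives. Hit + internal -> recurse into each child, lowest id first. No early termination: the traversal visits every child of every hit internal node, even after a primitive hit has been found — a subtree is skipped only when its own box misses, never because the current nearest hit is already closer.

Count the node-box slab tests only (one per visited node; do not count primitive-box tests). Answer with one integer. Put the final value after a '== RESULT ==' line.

Traverse from the root:
N0 x:[88/3,44] y:[4,41] z:[18,60] -> hit [88/3,41], descend [1, 7, 11, 13]
  N1 x:[119/3,127/3] y:[4,20] z:[22,49] -> miss, prune
  N7 x:[88/3,110/3] y:[4,25] z:[31,57] -> miss, prune
  N11 x:[94/3,107/3] y:[27,41] z:[25,60] -> hit [94/3,107/3], descend [3, 12]
    N3 x:[94/3,107/3] y:[27,41] z:[31,60] -> hit [94/3,107/3] leaf, test {P6(miss), P9(miss)}
    N12 x:[94/3,100/3] y:[29,34] z:[25,34] -> hit [94/3,100/3] leaf, test {P4(miss), P5@t=33}
  N13 x:[115/3,44] y:[26,41] z:[18,52] -> hit [115/3,41], descend [4, 8, 10]
    N4 x:[121/3,125/3] y:[27,32] z:[32,33] -> miss, prune
    N8 x:[115/3,124/3] y:[27,38] z:[46,52] -> miss, prune
    N10 x:[122/3,44] y:[26,41] z:[18,29] -> miss, prune

Visited [0, 1, 7, 11, 3, 12, 13, 4, 8, 10]. Tests: 10 box, 2 leaf. Nearest: P5.

== RESULT ==
10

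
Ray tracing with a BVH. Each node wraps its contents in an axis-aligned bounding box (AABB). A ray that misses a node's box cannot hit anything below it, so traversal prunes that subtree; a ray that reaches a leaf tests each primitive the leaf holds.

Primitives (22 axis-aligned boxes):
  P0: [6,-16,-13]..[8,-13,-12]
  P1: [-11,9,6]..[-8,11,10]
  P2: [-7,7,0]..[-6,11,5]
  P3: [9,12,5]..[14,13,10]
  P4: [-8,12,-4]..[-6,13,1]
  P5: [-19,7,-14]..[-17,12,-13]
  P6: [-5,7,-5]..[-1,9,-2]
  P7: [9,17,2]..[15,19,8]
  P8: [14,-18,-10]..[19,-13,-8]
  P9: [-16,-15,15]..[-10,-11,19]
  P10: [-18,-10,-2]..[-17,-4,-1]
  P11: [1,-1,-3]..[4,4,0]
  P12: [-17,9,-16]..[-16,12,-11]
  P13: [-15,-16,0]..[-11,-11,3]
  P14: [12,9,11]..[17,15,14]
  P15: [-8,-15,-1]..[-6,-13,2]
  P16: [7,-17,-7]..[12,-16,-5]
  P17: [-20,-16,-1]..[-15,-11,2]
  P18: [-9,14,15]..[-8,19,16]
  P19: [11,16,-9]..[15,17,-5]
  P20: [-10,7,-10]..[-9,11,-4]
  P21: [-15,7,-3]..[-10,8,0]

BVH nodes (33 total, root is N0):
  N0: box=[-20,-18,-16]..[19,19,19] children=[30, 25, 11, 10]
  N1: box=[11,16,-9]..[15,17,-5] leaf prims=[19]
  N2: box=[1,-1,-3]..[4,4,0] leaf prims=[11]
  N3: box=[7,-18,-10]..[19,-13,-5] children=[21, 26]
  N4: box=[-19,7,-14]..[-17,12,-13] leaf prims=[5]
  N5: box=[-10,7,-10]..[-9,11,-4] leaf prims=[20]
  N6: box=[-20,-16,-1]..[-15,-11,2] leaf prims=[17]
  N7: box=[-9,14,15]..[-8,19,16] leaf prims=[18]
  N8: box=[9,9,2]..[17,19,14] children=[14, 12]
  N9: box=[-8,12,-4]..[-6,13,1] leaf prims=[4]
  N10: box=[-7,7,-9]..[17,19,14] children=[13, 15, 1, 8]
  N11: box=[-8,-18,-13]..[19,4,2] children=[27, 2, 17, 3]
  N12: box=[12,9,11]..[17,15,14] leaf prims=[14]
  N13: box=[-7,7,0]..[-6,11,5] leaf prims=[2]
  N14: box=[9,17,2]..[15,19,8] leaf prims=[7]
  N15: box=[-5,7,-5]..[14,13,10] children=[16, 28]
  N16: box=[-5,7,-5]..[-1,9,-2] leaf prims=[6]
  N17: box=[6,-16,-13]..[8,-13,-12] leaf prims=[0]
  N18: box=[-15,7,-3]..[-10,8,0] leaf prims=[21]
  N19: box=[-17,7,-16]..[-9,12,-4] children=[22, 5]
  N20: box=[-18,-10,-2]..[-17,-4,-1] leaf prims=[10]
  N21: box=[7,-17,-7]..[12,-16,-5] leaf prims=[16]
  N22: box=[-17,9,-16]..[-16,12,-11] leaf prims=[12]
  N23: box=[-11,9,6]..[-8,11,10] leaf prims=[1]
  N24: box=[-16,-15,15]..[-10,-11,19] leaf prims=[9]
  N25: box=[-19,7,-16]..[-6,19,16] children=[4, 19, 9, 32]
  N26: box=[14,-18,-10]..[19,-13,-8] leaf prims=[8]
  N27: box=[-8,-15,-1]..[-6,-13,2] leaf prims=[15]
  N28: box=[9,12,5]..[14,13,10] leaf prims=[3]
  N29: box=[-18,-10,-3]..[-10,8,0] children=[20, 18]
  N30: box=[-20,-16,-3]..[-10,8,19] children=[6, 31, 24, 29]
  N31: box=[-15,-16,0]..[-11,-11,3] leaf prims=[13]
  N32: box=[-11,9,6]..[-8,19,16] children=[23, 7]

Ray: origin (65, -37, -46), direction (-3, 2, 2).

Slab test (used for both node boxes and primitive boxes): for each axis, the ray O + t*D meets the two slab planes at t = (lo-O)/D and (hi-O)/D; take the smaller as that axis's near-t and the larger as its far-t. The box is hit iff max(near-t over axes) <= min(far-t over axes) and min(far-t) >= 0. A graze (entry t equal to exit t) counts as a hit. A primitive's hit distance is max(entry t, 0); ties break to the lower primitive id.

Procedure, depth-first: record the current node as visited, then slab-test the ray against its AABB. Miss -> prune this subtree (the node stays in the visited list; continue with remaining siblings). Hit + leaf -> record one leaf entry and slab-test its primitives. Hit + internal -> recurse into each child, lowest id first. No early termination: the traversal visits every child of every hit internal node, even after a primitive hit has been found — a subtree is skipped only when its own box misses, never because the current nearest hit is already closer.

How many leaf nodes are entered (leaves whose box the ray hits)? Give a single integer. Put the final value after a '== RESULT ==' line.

Trace the traversal:
N0 x:[46/3,85/3] y:[19/2,28] z:[15,65/2] -> hit [46/3,28], descend [10, 11, 25, 30]
  N10 x:[16,24] y:[22,28] z:[37/2,30] -> hit [22,24], descend [1, 8, 13, 15]
    N1 x:[50/3,18] y:[53/2,27] z:[37/2,41/2] -> miss, prune
    N8 x:[16,56/3] y:[23,28] z:[24,30] -> miss, prune
    N13 x:[71/3,24] y:[22,24] z:[23,51/2] -> hit [71/3,24] leaf, test {P2@t=71/3}
    N15 x:[17,70/3] y:[22,25] z:[41/2,28] -> hit [22,70/3], descend [16, 28]
      N16 x:[22,70/3] y:[22,23] z:[41/2,22] -> hit [22,22] leaf, test {P6@t=22}
      N28 x:[17,56/3] y:[49/2,25] z:[51/2,28] -> miss, prune
  N11 x:[46/3,73/3] y:[19/2,41/2] z:[33/2,24] -> hit [33/2,41/2], descend [2, 3, 17, 27]
    N2 x:[61/3,64/3] y:[18,41/2] z:[43/2,23] -> miss, prune
    N3 x:[46/3,58/3] y:[19/2,12] z:[18,41/2] -> miss, prune
    N17 x:[19,59/3] y:[21/2,12] z:[33/2,17] -> miss, prune
    N27 x:[71/3,73/3] y:[11,12] z:[45/2,24] -> miss, prune
  N25 x:[71/3,28] y:[22,28] z:[15,31] -> hit [71/3,28], descend [4, 9, 19, 32]
    N4 x:[82/3,28] y:[22,49/2] z:[16,33/2] -> miss, prune
    N9 x:[71/3,73/3] y:[49/2,25] z:[21,47/2] -> miss, prune
    N19 x:[74/3,82/3] y:[22,49/2] z:[15,21] -> miss, prune
    N32 x:[73/3,76/3] y:[23,28] z:[26,31] -> miss, prune
  N30 x:[25,85/3] y:[21/2,45/2] z:[43/2,65/2] -> miss, prune

order=[0, 10, 1, 8, 13, 15, 16, 28, 11, 2, 3, 17, 27, 25, 4, 9, 19, 32, 30]  |boxes|=19  |leaves|=2  hit=P6

== RESULT ==
2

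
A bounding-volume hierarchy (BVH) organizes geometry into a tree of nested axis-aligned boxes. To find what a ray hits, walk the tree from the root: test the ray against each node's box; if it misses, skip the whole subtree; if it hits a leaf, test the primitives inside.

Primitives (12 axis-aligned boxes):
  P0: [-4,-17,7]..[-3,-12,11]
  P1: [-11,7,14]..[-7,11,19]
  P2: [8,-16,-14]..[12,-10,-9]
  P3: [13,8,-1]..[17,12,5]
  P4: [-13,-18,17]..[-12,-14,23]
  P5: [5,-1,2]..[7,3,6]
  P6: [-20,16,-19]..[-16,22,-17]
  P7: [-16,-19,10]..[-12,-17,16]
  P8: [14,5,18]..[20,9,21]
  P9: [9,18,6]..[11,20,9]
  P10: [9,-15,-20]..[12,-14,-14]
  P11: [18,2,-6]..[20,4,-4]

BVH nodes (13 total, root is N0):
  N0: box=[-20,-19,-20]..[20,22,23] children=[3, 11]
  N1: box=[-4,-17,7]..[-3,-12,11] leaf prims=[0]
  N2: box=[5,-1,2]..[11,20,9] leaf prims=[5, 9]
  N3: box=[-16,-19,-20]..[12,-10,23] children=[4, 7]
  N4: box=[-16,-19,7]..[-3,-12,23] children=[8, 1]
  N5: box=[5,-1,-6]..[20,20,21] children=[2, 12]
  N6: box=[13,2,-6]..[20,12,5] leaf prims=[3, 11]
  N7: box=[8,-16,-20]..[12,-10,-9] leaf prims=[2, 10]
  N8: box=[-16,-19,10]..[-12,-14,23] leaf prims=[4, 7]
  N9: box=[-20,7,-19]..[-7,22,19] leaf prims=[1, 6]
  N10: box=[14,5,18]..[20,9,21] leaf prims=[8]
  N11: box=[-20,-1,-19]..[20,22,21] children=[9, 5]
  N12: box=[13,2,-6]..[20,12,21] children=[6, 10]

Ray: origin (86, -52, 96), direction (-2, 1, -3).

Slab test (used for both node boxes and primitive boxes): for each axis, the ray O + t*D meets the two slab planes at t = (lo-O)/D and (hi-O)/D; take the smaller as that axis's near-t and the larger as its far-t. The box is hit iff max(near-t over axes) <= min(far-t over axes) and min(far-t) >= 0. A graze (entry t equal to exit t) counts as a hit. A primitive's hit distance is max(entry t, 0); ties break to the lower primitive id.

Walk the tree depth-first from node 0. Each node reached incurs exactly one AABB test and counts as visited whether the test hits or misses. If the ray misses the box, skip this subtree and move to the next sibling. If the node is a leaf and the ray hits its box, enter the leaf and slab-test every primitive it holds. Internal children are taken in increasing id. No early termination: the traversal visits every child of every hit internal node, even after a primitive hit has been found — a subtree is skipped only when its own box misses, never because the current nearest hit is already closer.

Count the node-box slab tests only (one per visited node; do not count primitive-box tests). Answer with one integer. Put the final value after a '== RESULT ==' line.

Trace the traversal:
N0 x:[33,53] y:[33,74] z:[73/3,116/3] -> hit [33,116/3], descend [3, 11]
  N3 x:[37,51] y:[33,42] z:[73/3,116/3] -> hit [37,116/3], descend [4, 7]
    N4 x:[89/2,51] y:[33,40] z:[73/3,89/3] -> miss, prune
    N7 x:[37,39] y:[36,42] z:[35,116/3] -> hit [37,116/3] leaf, test {P2(miss), P10@t=37}
  N11 x:[33,53] y:[51,74] z:[25,115/3] -> miss, prune

Visited [0, 3, 4, 7, 11]. Tests: 5 box, 1 leaf. Nearest: P10.

== RESULT ==
5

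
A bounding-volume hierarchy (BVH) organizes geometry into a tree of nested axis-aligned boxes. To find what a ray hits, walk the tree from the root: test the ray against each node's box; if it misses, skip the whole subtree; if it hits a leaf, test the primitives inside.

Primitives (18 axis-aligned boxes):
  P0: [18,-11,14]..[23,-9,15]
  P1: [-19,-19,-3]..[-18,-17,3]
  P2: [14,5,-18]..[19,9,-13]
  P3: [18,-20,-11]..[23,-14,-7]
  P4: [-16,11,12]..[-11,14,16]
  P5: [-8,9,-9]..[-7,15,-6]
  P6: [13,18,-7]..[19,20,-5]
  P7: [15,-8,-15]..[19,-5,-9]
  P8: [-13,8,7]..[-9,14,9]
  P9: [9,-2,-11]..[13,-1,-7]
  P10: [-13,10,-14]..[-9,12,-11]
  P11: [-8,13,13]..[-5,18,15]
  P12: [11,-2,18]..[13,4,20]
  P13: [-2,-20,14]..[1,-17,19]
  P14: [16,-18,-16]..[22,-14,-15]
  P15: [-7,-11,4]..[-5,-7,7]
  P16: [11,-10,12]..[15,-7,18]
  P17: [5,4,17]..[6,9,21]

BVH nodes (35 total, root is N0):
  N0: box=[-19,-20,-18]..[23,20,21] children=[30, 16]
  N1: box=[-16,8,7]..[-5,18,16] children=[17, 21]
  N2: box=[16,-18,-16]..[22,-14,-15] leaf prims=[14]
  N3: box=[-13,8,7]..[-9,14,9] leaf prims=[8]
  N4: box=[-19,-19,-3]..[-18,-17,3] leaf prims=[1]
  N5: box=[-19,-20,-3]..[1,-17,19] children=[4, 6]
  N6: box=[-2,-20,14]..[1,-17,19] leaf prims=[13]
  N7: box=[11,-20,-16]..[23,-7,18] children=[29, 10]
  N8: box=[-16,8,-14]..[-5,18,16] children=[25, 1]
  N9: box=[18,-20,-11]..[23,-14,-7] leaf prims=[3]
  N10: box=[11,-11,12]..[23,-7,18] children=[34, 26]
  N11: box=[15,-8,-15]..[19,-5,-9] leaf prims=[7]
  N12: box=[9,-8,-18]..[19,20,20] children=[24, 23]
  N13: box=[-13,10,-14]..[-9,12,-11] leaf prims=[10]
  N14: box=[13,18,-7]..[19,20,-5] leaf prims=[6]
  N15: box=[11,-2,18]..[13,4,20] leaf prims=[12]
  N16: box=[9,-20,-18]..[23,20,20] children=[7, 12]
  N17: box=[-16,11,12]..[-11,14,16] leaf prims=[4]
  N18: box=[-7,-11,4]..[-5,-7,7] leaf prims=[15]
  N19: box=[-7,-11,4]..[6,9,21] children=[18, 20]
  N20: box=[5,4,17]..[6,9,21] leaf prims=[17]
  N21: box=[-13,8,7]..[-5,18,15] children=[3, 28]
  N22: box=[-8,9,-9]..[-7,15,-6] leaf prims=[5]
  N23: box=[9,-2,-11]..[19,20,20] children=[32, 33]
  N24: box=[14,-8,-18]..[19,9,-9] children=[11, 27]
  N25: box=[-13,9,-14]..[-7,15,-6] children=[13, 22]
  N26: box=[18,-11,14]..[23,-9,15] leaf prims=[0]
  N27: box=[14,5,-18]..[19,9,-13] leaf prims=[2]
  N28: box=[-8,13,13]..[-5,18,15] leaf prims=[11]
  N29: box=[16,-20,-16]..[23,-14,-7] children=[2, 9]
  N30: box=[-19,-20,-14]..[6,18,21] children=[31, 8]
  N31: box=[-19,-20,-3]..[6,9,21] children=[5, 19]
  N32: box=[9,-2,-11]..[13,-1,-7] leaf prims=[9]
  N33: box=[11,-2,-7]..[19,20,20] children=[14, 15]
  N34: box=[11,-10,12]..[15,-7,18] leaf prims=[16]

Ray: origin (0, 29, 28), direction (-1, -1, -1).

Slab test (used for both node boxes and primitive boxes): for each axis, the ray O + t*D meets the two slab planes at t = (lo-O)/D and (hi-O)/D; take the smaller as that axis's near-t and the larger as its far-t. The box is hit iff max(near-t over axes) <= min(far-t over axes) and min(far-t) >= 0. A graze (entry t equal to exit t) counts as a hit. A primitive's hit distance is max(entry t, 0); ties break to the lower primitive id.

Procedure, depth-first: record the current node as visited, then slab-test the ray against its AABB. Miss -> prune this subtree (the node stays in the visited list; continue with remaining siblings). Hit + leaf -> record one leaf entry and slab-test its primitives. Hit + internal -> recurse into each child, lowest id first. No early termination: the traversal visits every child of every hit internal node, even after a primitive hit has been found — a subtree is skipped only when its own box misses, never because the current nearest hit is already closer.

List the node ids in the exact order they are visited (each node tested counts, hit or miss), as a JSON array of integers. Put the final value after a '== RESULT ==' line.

Traverse from the root:
N0 x:[-23,19] y:[9,49] z:[7,46] -> hit [9,19], descend [16, 30]
  N16 x:[-23,-9] y:[9,49] z:[8,46] -> miss, prune
  N30 x:[-6,19] y:[11,49] z:[7,42] -> hit [11,19], descend [8, 31]
    N8 x:[5,16] y:[11,21] z:[12,42] -> hit [12,16], descend [1, 25]
      N1 x:[5,16] y:[11,21] z:[12,21] -> hit [12,16], descend [17, 21]
        N17 x:[11,16] y:[15,18] z:[12,16] -> hit [15,16] leaf, test {P4@t=15}
        N21 x:[5,13] y:[11,21] z:[13,21] -> hit [13,13], descend [3, 28]
          N3 x:[9,13] y:[15,21] z:[19,21] -> miss, prune
          N28 x:[5,8] y:[11,16] z:[13,15] -> miss, prune
      N25 x:[7,13] y:[14,20] z:[34,42] -> miss, prune
    N31 x:[-6,19] y:[20,49] z:[7,31] -> miss, prune

Visited [0, 16, 30, 8, 1, 17, 21, 3, 28, 25, 31]. Tests: 11 box, 1 leaf. Nearest: P4.

== RESULT ==
[0, 16, 30, 8, 1, 17, 21, 3, 28, 25, 31]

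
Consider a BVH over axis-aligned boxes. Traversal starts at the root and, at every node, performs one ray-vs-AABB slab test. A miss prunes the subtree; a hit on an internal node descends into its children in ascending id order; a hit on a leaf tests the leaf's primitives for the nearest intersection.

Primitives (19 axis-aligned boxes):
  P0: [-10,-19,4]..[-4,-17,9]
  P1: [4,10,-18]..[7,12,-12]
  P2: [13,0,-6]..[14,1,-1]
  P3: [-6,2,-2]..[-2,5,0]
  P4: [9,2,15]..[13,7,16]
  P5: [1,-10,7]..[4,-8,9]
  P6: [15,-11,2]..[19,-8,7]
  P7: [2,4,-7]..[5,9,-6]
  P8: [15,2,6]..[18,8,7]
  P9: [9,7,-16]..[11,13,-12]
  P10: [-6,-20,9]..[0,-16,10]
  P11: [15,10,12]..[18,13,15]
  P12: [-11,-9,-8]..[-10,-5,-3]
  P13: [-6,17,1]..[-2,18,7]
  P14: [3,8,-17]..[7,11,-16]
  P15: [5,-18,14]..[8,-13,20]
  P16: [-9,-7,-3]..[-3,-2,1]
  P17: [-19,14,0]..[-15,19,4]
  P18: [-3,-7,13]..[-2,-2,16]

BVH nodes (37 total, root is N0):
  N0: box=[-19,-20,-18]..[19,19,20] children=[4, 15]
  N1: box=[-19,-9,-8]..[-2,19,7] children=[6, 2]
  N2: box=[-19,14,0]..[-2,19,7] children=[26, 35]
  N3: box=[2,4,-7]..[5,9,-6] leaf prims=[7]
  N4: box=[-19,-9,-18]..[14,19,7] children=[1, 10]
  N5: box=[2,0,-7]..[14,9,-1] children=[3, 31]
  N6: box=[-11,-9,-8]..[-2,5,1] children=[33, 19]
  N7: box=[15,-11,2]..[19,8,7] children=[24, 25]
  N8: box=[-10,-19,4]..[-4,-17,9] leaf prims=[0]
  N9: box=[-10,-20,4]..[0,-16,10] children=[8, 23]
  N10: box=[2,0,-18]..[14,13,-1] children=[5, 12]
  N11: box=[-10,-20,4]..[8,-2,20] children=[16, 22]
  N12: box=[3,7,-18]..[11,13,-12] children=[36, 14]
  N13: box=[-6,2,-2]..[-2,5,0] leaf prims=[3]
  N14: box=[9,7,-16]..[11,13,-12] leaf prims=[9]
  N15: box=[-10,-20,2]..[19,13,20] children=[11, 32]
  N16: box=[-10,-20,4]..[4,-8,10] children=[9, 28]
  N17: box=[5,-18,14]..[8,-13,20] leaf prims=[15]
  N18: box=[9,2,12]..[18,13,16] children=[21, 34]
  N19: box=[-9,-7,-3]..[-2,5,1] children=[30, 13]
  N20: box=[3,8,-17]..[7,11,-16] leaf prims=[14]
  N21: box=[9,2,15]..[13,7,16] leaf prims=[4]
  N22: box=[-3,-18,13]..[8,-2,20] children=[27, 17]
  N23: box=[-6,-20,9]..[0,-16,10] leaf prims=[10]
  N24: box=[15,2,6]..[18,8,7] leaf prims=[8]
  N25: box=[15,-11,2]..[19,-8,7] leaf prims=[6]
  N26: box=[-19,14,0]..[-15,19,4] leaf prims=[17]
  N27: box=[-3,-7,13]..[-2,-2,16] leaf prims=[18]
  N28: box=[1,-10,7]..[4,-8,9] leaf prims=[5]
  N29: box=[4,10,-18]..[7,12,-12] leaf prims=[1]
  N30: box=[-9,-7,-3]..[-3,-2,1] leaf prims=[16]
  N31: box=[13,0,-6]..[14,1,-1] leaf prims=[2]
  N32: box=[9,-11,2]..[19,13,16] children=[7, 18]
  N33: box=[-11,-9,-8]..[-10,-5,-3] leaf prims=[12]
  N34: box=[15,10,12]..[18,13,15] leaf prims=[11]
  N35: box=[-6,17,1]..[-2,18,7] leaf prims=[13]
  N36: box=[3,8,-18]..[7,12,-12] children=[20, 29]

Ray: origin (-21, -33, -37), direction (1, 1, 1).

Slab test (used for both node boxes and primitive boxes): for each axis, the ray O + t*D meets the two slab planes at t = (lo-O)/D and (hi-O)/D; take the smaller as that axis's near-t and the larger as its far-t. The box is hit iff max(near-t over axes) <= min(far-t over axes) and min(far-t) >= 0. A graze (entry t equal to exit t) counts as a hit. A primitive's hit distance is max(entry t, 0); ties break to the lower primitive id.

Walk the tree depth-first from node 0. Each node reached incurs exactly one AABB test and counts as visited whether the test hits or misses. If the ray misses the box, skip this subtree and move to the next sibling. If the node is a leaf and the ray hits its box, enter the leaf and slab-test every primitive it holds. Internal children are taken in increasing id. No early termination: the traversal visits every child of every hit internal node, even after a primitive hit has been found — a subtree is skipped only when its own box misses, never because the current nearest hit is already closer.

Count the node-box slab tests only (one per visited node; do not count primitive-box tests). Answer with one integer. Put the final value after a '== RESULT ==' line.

Walk:
N0 x:[2,40] y:[13,52] z:[19,57] -> hit [19,40], descend [4, 15]
  N4 x:[2,35] y:[24,52] z:[19,44] -> hit [24,35], descend [1, 10]
    N1 x:[2,19] y:[24,52] z:[29,44] -> miss, prune
    N10 x:[23,35] y:[33,46] z:[19,36] -> hit [33,35], descend [5, 12]
      N5 x:[23,35] y:[33,42] z:[30,36] -> hit [33,35], descend [3, 31]
        N3 x:[23,26] y:[37,42] z:[30,31] -> miss, prune
        N31 x:[34,35] y:[33,34] z:[31,36] -> hit [34,34] leaf, test {P2@t=34}
      N12 x:[24,32] y:[40,46] z:[19,25] -> miss, prune
  N15 x:[11,40] y:[13,46] z:[39,57] -> hit [39,40], descend [11, 32]
    N11 x:[11,29] y:[13,31] z:[41,57] -> miss, prune
    N32 x:[30,40] y:[22,46] z:[39,53] -> hit [39,40], descend [7, 18]
      N7 x:[36,40] y:[22,41] z:[39,44] -> hit [39,40], descend [24, 25]
        N24 x:[36,39] y:[35,41] z:[43,44] -> miss, prune
        N25 x:[36,40] y:[22,25] z:[39,44] -> miss, prune
      N18 x:[30,39] y:[35,46] z:[49,53] -> miss, prune

Summary -> nodes [0, 4, 1, 10, 5, 3, 31, 12, 15, 11, 32, 7, 24, 25, 18]; box-tests=15; leaf-entries=1; first=P2

== RESULT ==
15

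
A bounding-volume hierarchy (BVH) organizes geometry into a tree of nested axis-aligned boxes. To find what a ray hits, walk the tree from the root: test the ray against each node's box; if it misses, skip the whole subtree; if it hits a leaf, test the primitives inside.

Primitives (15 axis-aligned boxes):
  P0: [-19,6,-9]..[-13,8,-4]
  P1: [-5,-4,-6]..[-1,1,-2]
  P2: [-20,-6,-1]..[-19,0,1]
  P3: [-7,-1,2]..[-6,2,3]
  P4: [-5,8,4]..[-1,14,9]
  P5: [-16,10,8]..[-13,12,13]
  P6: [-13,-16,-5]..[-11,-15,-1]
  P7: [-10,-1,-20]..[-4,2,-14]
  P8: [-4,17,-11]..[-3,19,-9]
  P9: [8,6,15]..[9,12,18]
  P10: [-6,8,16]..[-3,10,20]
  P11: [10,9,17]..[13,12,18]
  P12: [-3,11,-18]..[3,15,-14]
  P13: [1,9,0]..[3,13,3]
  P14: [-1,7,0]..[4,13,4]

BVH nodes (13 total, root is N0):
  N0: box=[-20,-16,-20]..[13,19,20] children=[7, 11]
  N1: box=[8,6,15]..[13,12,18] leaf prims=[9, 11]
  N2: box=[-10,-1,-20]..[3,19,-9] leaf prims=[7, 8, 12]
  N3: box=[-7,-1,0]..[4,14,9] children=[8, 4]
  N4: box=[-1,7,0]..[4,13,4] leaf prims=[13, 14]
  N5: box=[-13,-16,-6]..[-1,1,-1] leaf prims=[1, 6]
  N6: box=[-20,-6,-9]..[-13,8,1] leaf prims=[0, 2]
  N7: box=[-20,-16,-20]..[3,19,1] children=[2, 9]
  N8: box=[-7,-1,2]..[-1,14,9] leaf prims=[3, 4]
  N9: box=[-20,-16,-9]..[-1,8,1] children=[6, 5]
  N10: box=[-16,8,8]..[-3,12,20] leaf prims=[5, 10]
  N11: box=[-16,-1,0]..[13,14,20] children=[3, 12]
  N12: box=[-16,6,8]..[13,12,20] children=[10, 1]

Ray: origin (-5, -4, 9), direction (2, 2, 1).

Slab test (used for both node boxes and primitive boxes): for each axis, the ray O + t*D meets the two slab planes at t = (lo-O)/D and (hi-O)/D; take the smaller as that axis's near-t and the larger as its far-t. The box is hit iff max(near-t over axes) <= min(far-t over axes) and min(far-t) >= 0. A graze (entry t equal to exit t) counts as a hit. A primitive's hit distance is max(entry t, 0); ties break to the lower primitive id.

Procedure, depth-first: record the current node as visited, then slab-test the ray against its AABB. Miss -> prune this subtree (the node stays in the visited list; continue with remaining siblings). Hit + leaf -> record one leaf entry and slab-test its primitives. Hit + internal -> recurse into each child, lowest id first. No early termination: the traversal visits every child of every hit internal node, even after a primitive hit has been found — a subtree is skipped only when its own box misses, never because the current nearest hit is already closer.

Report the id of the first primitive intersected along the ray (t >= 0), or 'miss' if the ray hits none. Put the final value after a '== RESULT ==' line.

Traverse from the root:
N0 x:[-15/2,9] y:[-6,23/2] z:[-29,11] -> hit [-6,9], descend [7, 11]
  N7 x:[-15/2,4] y:[-6,23/2] z:[-29,-8] -> miss, prune
  N11 x:[-11/2,9] y:[3/2,9] z:[-9,11] -> hit [3/2,9], descend [3, 12]
    N3 x:[-1,9/2] y:[3/2,9] z:[-9,0] -> miss, prune
    N12 x:[-11/2,9] y:[5,8] z:[-1,11] -> hit [5,8], descend [1, 10]
      N1 x:[13/2,9] y:[5,8] z:[6,9] -> hit [13/2,8] leaf, test {P9@t=13/2, P11@t=8}
      N10 x:[-11/2,1] y:[6,8] z:[-1,11] -> miss, prune

order=[0, 7, 11, 3, 12, 1, 10]  |boxes|=7  |leaves|=1  hit=P9

== RESULT ==
9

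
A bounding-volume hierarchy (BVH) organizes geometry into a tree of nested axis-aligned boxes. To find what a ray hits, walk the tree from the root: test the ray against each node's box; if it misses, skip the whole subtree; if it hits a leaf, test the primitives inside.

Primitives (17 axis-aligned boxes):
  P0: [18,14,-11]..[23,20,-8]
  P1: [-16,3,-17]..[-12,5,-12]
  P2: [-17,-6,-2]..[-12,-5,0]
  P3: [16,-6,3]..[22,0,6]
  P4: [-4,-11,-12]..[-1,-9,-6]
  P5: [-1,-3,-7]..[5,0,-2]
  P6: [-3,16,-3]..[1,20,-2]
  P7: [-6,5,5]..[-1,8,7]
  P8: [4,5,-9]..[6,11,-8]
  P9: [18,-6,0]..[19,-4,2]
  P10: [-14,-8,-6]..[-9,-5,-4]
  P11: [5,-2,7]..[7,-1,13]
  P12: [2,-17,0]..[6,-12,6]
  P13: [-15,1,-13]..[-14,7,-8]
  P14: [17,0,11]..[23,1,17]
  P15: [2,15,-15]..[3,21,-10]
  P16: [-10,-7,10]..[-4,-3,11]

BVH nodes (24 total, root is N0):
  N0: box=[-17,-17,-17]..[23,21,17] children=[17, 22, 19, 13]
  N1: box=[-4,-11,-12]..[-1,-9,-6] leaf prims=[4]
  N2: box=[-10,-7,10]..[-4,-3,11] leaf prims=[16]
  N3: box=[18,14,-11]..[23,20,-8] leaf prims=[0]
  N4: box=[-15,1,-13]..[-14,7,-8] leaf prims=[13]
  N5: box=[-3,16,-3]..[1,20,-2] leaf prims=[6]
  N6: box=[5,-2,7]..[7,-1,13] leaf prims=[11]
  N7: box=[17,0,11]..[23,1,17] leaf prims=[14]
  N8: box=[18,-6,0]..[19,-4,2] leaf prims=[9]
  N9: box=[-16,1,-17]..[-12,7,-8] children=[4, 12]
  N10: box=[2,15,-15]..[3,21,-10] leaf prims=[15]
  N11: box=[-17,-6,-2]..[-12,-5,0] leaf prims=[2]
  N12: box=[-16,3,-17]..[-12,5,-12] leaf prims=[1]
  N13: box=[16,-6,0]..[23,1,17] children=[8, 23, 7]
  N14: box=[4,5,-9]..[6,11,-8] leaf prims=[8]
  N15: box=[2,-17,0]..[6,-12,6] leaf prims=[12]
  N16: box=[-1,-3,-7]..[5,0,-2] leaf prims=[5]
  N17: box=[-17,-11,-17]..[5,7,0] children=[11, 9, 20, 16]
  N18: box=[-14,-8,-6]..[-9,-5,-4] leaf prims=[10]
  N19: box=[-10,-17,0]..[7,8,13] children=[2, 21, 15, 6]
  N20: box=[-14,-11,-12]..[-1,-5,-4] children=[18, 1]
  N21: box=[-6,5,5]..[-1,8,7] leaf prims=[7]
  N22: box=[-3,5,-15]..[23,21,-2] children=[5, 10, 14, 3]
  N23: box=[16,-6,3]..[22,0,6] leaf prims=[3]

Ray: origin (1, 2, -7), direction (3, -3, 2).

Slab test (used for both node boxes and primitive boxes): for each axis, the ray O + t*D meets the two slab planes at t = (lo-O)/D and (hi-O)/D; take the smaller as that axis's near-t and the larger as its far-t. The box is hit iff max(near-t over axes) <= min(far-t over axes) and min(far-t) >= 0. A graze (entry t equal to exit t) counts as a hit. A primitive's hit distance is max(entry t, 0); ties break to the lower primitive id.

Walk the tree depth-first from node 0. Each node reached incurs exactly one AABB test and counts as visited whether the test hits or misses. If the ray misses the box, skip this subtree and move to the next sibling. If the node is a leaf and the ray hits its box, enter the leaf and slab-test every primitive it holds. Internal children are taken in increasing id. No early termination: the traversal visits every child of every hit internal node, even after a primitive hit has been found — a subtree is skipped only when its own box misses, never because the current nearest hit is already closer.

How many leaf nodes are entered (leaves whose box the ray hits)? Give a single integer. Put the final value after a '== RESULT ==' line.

Walk:
N0 x:[-6,22/3] y:[-19/3,19/3] z:[-5,12] -> hit [-5,19/3], descend [13, 17, 19, 22]
  N13 x:[5,22/3] y:[1/3,8/3] z:[7/2,12] -> miss, prune
  N17 x:[-6,4/3] y:[-5/3,13/3] z:[-5,7/2] -> hit [-5/3,4/3], descend [9, 11, 16, 20]
    N9 x:[-17/3,-13/3] y:[-5/3,1/3] z:[-5,-1/2] -> miss, prune
    N11 x:[-6,-13/3] y:[7/3,8/3] z:[5/2,7/2] -> miss, prune
    N16 x:[-2/3,4/3] y:[2/3,5/3] z:[0,5/2] -> hit [2/3,4/3] leaf, test {P5@t=2/3}
    N20 x:[-5,-2/3] y:[7/3,13/3] z:[-5/2,3/2] -> miss, prune
  N19 x:[-11/3,2] y:[-2,19/3] z:[7/2,10] -> miss, prune
  N22 x:[-4/3,22/3] y:[-19/3,-1] z:[-4,5/2] -> miss, prune

order=[0, 13, 17, 9, 11, 16, 20, 19, 22]  |boxes|=9  |leaves|=1  hit=P5

== RESULT ==
1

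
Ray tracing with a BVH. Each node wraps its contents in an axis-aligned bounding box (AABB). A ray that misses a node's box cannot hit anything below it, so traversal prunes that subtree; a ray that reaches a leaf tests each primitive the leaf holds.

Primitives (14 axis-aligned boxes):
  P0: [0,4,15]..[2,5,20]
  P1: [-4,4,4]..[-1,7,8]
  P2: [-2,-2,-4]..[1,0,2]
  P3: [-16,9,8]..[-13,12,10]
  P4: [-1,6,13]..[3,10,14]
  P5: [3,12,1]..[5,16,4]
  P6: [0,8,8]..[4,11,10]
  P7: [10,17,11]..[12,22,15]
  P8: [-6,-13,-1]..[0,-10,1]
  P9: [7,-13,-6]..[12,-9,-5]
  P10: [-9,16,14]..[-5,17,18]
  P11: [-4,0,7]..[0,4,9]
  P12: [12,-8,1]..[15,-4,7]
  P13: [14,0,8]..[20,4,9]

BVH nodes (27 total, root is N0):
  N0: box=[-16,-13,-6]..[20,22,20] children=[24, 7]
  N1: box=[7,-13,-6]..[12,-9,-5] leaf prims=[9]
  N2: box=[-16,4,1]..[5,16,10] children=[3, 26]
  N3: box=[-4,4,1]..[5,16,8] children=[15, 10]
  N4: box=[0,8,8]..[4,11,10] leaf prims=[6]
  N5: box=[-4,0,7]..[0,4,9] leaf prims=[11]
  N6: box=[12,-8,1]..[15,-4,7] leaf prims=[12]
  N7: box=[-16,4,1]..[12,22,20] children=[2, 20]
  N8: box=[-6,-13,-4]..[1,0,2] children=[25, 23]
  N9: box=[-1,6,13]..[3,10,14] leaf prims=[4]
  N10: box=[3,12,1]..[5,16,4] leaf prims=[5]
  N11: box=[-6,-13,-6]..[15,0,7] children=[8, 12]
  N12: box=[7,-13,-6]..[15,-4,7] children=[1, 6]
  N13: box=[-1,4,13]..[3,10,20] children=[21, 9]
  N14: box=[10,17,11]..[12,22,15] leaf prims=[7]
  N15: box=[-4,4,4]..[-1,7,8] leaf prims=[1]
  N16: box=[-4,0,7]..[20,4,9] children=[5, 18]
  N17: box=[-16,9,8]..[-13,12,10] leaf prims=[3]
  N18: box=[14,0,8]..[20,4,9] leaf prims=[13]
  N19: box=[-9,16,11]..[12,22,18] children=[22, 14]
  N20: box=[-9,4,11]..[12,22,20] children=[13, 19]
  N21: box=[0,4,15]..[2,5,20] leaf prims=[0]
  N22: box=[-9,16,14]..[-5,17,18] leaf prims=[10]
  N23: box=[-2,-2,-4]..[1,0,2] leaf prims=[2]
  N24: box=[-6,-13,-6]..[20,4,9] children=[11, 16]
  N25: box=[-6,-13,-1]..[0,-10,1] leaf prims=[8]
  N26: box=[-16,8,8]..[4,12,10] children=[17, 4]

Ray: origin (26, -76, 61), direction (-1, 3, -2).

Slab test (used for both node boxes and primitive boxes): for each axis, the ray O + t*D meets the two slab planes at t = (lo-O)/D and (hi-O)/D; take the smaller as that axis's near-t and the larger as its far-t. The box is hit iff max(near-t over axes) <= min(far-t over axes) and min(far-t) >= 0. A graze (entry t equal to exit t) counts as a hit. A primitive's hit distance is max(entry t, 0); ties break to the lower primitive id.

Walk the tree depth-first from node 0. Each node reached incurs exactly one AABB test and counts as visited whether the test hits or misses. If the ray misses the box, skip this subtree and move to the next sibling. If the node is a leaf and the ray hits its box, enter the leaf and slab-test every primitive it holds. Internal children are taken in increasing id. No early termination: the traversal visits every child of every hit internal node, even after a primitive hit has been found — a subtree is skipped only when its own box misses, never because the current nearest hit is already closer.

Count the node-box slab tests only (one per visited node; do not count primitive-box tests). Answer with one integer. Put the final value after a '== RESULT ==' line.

Traverse from the root:
N0 x:[6,42] y:[21,98/3] z:[41/2,67/2] -> hit [21,98/3], descend [7, 24]
  N7 x:[14,42] y:[80/3,98/3] z:[41/2,30] -> hit [80/3,30], descend [2, 20]
    N2 x:[21,42] y:[80/3,92/3] z:[51/2,30] -> hit [80/3,30], descend [3, 26]
      N3 x:[21,30] y:[80/3,92/3] z:[53/2,30] -> hit [80/3,30], descend [10, 15]
        N10 x:[21,23] y:[88/3,92/3] z:[57/2,30] -> miss, prune
        N15 x:[27,30] y:[80/3,83/3] z:[53/2,57/2] -> hit [27,83/3] leaf, test {P1@t=27}
      N26 x:[22,42] y:[28,88/3] z:[51/2,53/2] -> miss, prune
    N20 x:[14,35] y:[80/3,98/3] z:[41/2,25] -> miss, prune
  N24 x:[6,32] y:[21,80/3] z:[26,67/2] -> hit [26,80/3], descend [11, 16]
    N11 x:[11,32] y:[21,76/3] z:[27,67/2] -> miss, prune
    N16 x:[6,30] y:[76/3,80/3] z:[26,27] -> hit [26,80/3], descend [5, 18]
      N5 x:[26,30] y:[76/3,80/3] z:[26,27] -> hit [26,80/3] leaf, test {P11@t=26}
      N18 x:[6,12] y:[76/3,80/3] z:[26,53/2] -> miss, prune

Visited [0, 7, 2, 3, 10, 15, 26, 20, 24, 11, 16, 5, 18]. Tests: 13 box, 2 leaf. Nearest: P11.

== RESULT ==
13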